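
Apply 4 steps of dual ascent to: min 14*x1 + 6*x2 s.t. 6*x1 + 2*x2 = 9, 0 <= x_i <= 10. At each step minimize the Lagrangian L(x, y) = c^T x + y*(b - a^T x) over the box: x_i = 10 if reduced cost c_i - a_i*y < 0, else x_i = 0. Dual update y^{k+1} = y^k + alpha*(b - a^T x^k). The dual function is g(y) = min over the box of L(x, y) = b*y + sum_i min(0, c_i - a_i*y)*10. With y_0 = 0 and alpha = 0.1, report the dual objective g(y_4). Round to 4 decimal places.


Dual ascent for LP: min 14*x1 + 6*x2, 6*x1 + 2*x2 = 9, 0 <= x_i <= 10
Step 1: y^k = 0.0, reduced costs: (14.0, 6.0)
  x^k = (0.0, 0.0), subgradient = b - a^T x = 9.0
  y^{k+1} = 0.0 + 0.1*9.0 = 0.9
Step 2: y^k = 0.9, reduced costs: (8.6, 4.2)
  x^k = (0.0, 0.0), subgradient = b - a^T x = 9.0
  y^{k+1} = 0.9 + 0.1*9.0 = 1.8
Step 3: y^k = 1.8, reduced costs: (3.2, 2.4)
  x^k = (0.0, 0.0), subgradient = b - a^T x = 9.0
  y^{k+1} = 1.8 + 0.1*9.0 = 2.7
Step 4: y^k = 2.7, reduced costs: (-2.2, 0.6)
  x^k = (10.0, 0.0), subgradient = b - a^T x = -51.0
  y^{k+1} = 2.7 + 0.1*-51.0 = -2.4
Dual objective at y_4 = -2.4: reduced costs (28.4, 10.8), box minimizer x = (0.0, 0.0)
g(y_4) = b*y + (c1 - a1*y)*x1 + (c2 - a2*y)*x2 = 9*(-2.4) + 28.4*0.0 + 10.8*0.0 = -21.6 + 0.0 + 0.0 = -21.6


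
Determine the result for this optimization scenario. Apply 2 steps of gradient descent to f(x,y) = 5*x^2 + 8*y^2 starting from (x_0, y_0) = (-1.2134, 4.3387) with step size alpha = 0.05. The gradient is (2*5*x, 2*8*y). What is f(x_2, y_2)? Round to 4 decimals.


Gradient descent on f(x,y) = 5*x^2 + 8*y^2.
Starting point: (-1.2134, 4.3387), alpha = 0.05
Step 1: grad_x = 2*5*-1.2134 = -12.134, grad_y = 2*8*4.3387 = 69.4192
  x_1 = -1.2134 - 0.05*-12.134 = -0.6067
  y_1 = 4.3387 - 0.05*69.4192 = 0.8677
Step 2: grad_x = 2*5*-0.6067 = -6.067, grad_y = 2*8*0.8677 = 13.8838
  x_2 = -0.6067 - 0.05*-6.067 = -0.3034
  y_2 = 0.8677 - 0.05*13.8838 = 0.1735
f(-0.3034, 0.1735) = 5*(-0.3034)^2 + 8*0.1735^2 = 0.7011


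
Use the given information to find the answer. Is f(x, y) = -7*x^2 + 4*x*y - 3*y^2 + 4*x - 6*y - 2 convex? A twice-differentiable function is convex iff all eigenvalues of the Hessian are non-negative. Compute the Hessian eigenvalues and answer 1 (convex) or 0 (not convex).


The Hessian of f(x,y) = -7*x^2 + 4*x*y - 3*y^2 + 4*x - 6*y - 2 is:
H = [[-14, 4], [4, -6]]
Trace = -14 - 6 = -20
Determinant = -14*-6 - (4)^2 = 68
Discriminant = (-20)^2 - 4*68 = 128.0
Eigenvalues: lambda_1 = -15.6569, lambda_2 = -4.3431
The function is not convex.

0


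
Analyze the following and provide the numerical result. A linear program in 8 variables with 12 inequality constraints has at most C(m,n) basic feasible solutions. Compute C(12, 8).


Each vertex corresponds to some choice of n active constraints out of m, so the number of vertices is at most C(m, n) = m! / (n!(m-n)!).
m = 12, n = 8
Numerator: 12 * 11 * 10 * 9 * 8 * 7 * 6 * 5
Denominator: 8! = 40320
C(12, 8) = 495


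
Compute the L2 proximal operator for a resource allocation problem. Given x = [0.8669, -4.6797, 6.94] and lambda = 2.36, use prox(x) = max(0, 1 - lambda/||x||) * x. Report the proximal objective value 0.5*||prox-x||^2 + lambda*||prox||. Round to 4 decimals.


Step 1: Compute ||x||.
||x|| = 8.4151
Step 2: Compute scaling factor.
scale = max(0, 1 - 2.36/8.4151) = 0.7196
Step 3: prox(x) = [0.6238, -3.3673, 4.9937]
||prox(x)|| = 6.0551
Step 4: Proximal objective.
0.5*||prox-x||^2 = 2.7848
lambda*||prox|| = 14.29
Total = 17.0749


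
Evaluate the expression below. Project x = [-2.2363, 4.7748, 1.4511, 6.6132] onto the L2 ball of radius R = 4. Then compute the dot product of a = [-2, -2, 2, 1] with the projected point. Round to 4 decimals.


Step 1: Compute ||x|| (intermediates to 6 decimals).
||x|| = sqrt((-2.2363)^2 + 4.7748^2 + 1.4511^2 + 6.6132^2) = 8.581367
Step 2: Project.
Since ||x|| > R, scale = R/||x|| = 4/8.581367 = 0.466126, proj(x) = scale * x
proj(x) = [-1.042398, 2.225658, 0.676395, 3.082584]
Step 3: Dot product.
a^T * proj(x) = -2*(-1.042398) - 2*2.225658 + 2*0.676395 + 1*3.082584 = 2.0689


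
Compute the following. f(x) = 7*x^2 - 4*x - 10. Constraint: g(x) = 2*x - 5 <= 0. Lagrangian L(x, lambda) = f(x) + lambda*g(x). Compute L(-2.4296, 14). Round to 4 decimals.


Step 1: Evaluate f(x).
f(-2.4296) = 7*(-2.4296)^2 - 4*(-2.4296) - 10 = 41.0391
Step 2: Evaluate g(x).
g(-2.4296) = 2*-2.4296 - 5 = -9.8592
Step 3: Compute Lagrangian.
L = 41.0391 + 14*-9.8592 = -96.9897


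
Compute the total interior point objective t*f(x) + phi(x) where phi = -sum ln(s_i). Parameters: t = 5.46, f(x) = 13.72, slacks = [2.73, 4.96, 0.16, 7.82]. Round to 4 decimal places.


Step 1: Compute log-barrier.
ln values: [1.0043, 1.6014, -1.8326, 2.0567]
phi = -(1.0043 + 1.6014 - 1.8326 + 2.0567) = -2.8298
Step 2: Compute augmented objective.
t*f(x) = 5.46*13.72 = 74.9112
Total = 74.9112 - 2.8298 = 72.0814


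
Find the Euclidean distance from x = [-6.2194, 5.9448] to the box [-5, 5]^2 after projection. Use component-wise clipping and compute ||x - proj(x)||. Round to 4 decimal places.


Project each component onto [-5, 5].
clip(-6.2194) = -5.0, clip(5.9448) = 5.0
Projection = [-5.0, 5.0]
Squared diffs: [1.4869, 0.8926]
Distance = sqrt(2.3795) = 1.5426


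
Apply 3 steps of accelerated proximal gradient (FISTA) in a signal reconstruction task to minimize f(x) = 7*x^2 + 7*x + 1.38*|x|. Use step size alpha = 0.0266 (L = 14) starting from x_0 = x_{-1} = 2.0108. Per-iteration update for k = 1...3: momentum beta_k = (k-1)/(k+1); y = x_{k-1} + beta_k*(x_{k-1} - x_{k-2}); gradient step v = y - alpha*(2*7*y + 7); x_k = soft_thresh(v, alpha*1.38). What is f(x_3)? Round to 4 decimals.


FISTA on f(x) = 7*x^2 + 7*x + 1.38*|x|
L = 14, alpha = 0.0266
Iteration 1: beta = 0.0, y = 2.0108 + 0.0*(2.0108 - 2.0108) = 2.0108
  grad(y) = 35.1512, v = y - alpha*grad = 1.0758
  prox(v) = soft_thresh(1.0758, 0.0367) = 1.0391
Iteration 2: beta = 0.3333, y = 1.0391 + 0.3333*(1.0391 - 2.0108) = 0.7152
  grad(y) = 17.0122, v = y - alpha*grad = 0.2626
  prox(v) = soft_thresh(0.2626, 0.0367) = 0.2259
Iteration 3: beta = 0.5, y = 0.2259 + 0.5*(0.2259 - 1.0391) = -0.1806
  grad(y) = 4.471, v = y - alpha*grad = -0.2996
  prox(v) = soft_thresh(-0.2996, 0.0367) = -0.2629
f(x_3) = 7*(-0.2629)^2 + 7*(-0.2629) + 1.38*|-0.2629| = -0.9936


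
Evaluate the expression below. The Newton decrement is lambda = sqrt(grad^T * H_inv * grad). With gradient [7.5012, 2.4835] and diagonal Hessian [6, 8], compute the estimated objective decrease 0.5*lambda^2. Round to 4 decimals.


Step 1: H is diagonal, so H^(-1) * g = [1.2502, 0.3104].
Step 2: g^T H^(-1) g = sum_i g_i^2 / H_ii
  = (7.5012)^2/6 + (2.4835)^2/8
  = 9.378 + 0.771 = 10.149
Step 3: Objective decrease = 0.5 * g^T H^(-1) g = 5.0745


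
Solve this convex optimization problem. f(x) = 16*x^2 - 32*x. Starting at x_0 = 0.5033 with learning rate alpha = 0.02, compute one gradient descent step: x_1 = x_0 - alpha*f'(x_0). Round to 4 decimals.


We compute the gradient at x_0 and apply the update.
f'(x) = 32*x - 32
f'(0.5033) = 32*0.5033 - 32 = -15.8944
x_1 = 0.5033 - 0.02*-15.8944 = 0.8212


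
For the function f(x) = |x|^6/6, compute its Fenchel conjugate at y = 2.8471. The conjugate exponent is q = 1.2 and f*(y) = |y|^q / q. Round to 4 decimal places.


The conjugate exponent q satisfies 1/p + 1/q = 1.
p = 6, so q = 6/(6 - 1) = 1.2
|y|^q = 2.8471^1.2 = 3.5098
f*(2.8471) = 3.5098 / 1.2 = 2.9248


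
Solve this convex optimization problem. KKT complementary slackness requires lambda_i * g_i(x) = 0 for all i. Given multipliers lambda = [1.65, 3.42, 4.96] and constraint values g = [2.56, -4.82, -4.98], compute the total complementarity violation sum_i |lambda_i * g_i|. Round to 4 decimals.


KKT complementary slackness check:
lambda_1 * g_1 = 1.65 * 2.56 = 4.224
lambda_2 * g_2 = 3.42 * -4.82 = -16.4844
lambda_3 * g_3 = 4.96 * -4.98 = -24.7008
Total violation = 4.224 + 16.4844 + 24.7008 = 45.4092


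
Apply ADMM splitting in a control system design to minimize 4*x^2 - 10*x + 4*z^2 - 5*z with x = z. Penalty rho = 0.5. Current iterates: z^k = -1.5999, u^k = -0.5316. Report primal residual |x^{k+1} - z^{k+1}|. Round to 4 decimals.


ADMM iteration with rho = 0.5, z^k = -1.5999, u^k = -0.5316
Step 1: x-update.
Minimize 4*x^2 - 10*x + (0.5/2)*(x + 1.5999 - 0.5316)^2
FOC: (2*4 + 0.5)*x = 10 + 0.5*(-1.5999 + 0.5316)
x^{k+1} = 1.1136
Step 2: z-update.
Minimize 4*z^2 - 5*z + (0.5/2)*(1.1136 - z - 0.5316)^2
FOC: (2*4 + 0.5)*z = 5 + 0.5*(1.1136 - 0.5316)
z^{k+1} = 0.6225
Step 3: u-update.
u^{k+1} = -0.5316 + 1.1136 - 0.6225 = -0.0404
Step 4: Primal residual = |1.1136 - 0.6225| = 0.4912


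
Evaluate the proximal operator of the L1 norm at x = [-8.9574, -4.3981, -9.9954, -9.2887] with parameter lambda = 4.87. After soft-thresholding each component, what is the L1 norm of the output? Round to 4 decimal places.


Soft-thresholding with lambda = 4.87:
prox(-8.9574) = sign(-8.9574)*max(|-8.9574| - 4.87, 0) = -4.0874
prox(-4.3981) = sign(-4.3981)*max(|-4.3981| - 4.87, 0) = 0.0
prox(-9.9954) = sign(-9.9954)*max(|-9.9954| - 4.87, 0) = -5.1254
prox(-9.2887) = sign(-9.2887)*max(|-9.2887| - 4.87, 0) = -4.4187
prox(x) = [-4.0874, 0.0, -5.1254, -4.4187]
||prox(x)||_1 = 4.0874 + 0.0 + 5.1254 + 4.4187 = 13.6315


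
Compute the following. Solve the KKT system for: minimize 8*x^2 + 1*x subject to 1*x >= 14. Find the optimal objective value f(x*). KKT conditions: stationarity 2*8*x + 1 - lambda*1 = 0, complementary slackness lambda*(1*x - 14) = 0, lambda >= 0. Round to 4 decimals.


Step 1: Try lambda = 0 (constraint inactive).
x_unc = -1/(2*8) = -0.0625
Check: 1*-0.0625 = -0.0625 < 14 -- violated!
Step 2: Constraint must be active: 1*x = 14
x* = 14/1 = 14.0
lambda = (2*8*14.0 + 1)/1 = 225.0
Step 3: Compute optimal value.
f(x*) = 8*14.0^2 + 1*14.0 = 1582.0


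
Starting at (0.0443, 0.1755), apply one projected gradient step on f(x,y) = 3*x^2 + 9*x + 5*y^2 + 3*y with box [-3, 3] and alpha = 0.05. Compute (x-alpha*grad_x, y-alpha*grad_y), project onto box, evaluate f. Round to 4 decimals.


Step 1: Compute gradient at (0.0443, 0.1755).
grad_x = 2*3*0.0443 + 9 = 9.2658
grad_y = 2*5*0.1755 + 3 = 4.755
Step 2: Gradient step.
x_raw = 0.0443 - 0.05*9.2658 = -0.419
y_raw = 0.1755 - 0.05*4.755 = -0.0623
Step 3: Project onto [-3, 3].
x_proj = clip(-0.419) = -0.419
y_proj = clip(-0.0623) = -0.0623
Step 4: Evaluate f.
f(-0.419, -0.0623) = -3.4116


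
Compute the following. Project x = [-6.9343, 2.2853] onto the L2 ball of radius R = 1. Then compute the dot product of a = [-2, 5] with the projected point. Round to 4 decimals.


Step 1: Compute ||x|| (intermediates to 6 decimals).
||x|| = sqrt((-6.9343)^2 + 2.2853^2) = 7.301172
Step 2: Project.
Since ||x|| > R, scale = R/||x|| = 1/7.301172 = 0.136964, proj(x) = scale * x
proj(x) = [-0.949749, 0.313004]
Step 3: Dot product.
a^T * proj(x) = -2*(-0.949749) + 5*0.313004 = 3.4645


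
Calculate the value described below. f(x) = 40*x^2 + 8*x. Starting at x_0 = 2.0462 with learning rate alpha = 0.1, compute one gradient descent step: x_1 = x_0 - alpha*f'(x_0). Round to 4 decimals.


We compute the gradient at x_0 and apply the update.
f'(x) = 80*x + 8
f'(2.0462) = 80*2.0462 + 8 = 171.696
x_1 = 2.0462 - 0.1*171.696 = -15.1234


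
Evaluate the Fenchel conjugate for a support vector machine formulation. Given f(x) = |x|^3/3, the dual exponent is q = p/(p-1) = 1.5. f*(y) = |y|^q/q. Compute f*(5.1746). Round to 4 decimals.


The conjugate exponent q satisfies 1/p + 1/q = 1.
p = 3, so q = 3/(3 - 1) = 1.5
|y|^q = 5.1746^1.5 = 11.771
f*(5.1746) = 11.771 / 1.5 = 7.8474


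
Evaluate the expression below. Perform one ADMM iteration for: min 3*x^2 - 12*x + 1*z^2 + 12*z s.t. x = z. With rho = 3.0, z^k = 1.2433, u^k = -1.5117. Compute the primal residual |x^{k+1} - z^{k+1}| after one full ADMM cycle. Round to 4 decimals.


ADMM iteration with rho = 3.0, z^k = 1.2433, u^k = -1.5117
Step 1: x-update.
Minimize 3*x^2 - 12*x + (3.0/2)*(x - 1.2433 - 1.5117)^2
FOC: (2*3 + 3.0)*x = 12 + 3.0*(1.2433 + 1.5117)
x^{k+1} = 2.2517
Step 2: z-update.
Minimize 1*z^2 + 12*z + (3.0/2)*(2.2517 - z - 1.5117)^2
FOC: (2*1 + 3.0)*z = -12 + 3.0*(2.2517 - 1.5117)
z^{k+1} = -1.956
Step 3: u-update.
u^{k+1} = -1.5117 + 2.2517 + 1.956 = 2.696
Step 4: Primal residual = |2.2517 + 1.956| = 4.2077


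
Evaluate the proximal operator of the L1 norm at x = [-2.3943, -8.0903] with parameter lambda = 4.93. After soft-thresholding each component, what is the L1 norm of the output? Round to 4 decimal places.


Soft-thresholding with lambda = 4.93:
prox(-2.3943) = sign(-2.3943)*max(|-2.3943| - 4.93, 0) = 0.0
prox(-8.0903) = sign(-8.0903)*max(|-8.0903| - 4.93, 0) = -3.1603
prox(x) = [0.0, -3.1603]
||prox(x)||_1 = 0.0 + 3.1603 = 3.1603


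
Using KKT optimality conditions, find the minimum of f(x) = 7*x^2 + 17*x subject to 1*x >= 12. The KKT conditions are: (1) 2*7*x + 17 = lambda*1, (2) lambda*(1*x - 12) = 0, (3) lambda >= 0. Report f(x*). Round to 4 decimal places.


Step 1: Try lambda = 0 (constraint inactive).
x_unc = -17/(2*7) = -1.2143
Check: 1*-1.2143 = -1.2143 < 12 -- violated!
Step 2: Constraint must be active: 1*x = 12
x* = 12/1 = 12.0
lambda = (2*7*12.0 + 17)/1 = 185.0
Step 3: Compute optimal value.
f(x*) = 7*12.0^2 + 17*12.0 = 1212.0


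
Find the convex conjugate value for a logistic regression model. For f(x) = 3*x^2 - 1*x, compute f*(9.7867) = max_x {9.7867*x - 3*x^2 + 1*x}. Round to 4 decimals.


f*(y) = sup_x {y*x - a*x^2 - b*x} = sup_x {(y-b)*x - a*x^2}
FOC: (y - b) - 2a*x = 0 => x* = (y - b)/(2a)
x* = (9.7867 + 1)/(2*3) = 1.7978
f*(9.7867) = (y-b)^2/(4a) = (9.7867 + 1)^2/(4*3)
= 116.3529/12 = 9.6961


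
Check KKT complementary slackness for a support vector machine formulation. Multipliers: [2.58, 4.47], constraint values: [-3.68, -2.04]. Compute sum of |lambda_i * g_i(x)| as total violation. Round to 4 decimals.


KKT complementary slackness check:
lambda_1 * g_1 = 2.58 * -3.68 = -9.4944
lambda_2 * g_2 = 4.47 * -2.04 = -9.1188
Total violation = 9.4944 + 9.1188 = 18.6132


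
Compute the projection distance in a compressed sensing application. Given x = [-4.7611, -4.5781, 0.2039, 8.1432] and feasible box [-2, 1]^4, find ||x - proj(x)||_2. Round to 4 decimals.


Project each component onto [-2, 1].
clip(-4.7611) = -2.0, clip(-4.5781) = -2.0, clip(0.2039) = 0.2039, clip(8.1432) = 1.0
Projection = [-2.0, -2.0, 0.2039, 1.0]
Squared diffs: [7.6237, 6.6466, 0.0, 51.0253]
Distance = sqrt(65.2956) = 8.0806


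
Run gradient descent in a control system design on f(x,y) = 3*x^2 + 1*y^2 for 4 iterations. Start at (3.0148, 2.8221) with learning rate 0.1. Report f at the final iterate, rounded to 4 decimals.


Gradient descent on f(x,y) = 3*x^2 + 1*y^2.
Starting point: (3.0148, 2.8221), alpha = 0.1
Step 1: grad_x = 2*3*3.0148 = 18.0888, grad_y = 2*1*2.8221 = 5.6442
  x_1 = 3.0148 - 0.1*18.0888 = 1.2059
  y_1 = 2.8221 - 0.1*5.6442 = 2.2577
Step 2: grad_x = 2*3*1.2059 = 7.2355, grad_y = 2*1*2.2577 = 4.5154
  x_2 = 1.2059 - 0.1*7.2355 = 0.4824
  y_2 = 2.2577 - 0.1*4.5154 = 1.8061
Step 3: grad_x = 2*3*0.4824 = 2.8942, grad_y = 2*1*1.8061 = 3.6123
  x_3 = 0.4824 - 0.1*2.8942 = 0.1929
  y_3 = 1.8061 - 0.1*3.6123 = 1.4449
Step 4: grad_x = 2*3*0.1929 = 1.1577, grad_y = 2*1*1.4449 = 2.8898
  x_4 = 0.1929 - 0.1*1.1577 = 0.0772
  y_4 = 1.4449 - 0.1*2.8898 = 1.1559
f(0.0772, 1.1559) = 3*0.0772^2 + 1*1.1559^2 = 1.354


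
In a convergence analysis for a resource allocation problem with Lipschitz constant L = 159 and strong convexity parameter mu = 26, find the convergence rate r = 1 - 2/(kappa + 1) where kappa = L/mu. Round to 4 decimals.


Step 1: Compute the condition number.
kappa = L/mu = 159/26 = 6.1154
Step 2: Compute the convergence rate.
r = 1 - 2/(kappa + 1) = 1 - 2*mu/(L + mu) = (L - mu)/(L + mu) = 133/185 = 0.7189


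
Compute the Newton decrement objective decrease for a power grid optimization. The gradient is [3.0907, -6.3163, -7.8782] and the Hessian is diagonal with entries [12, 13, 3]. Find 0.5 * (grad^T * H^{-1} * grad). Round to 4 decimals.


Step 1: H is diagonal, so H^(-1) * g = [0.2576, -0.4859, -2.6261].
Step 2: g^T H^(-1) g = sum_i g_i^2 / H_ii
  = (3.0907)^2/12 + (-6.3163)^2/13 + (-7.8782)^2/3
  = 0.796 + 3.0689 + 20.6887 = 24.5536
Step 3: Objective decrease = 0.5 * g^T H^(-1) g = 12.2768


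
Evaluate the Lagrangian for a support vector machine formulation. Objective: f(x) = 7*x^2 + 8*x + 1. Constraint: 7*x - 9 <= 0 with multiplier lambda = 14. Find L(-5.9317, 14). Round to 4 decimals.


Step 1: Evaluate f(x).
f(-5.9317) = 7*(-5.9317)^2 + 8*(-5.9317) + 1 = 199.8419
Step 2: Evaluate g(x).
g(-5.9317) = 7*-5.9317 - 9 = -50.5219
Step 3: Compute Lagrangian.
L = 199.8419 + 14*-50.5219 = -507.4647


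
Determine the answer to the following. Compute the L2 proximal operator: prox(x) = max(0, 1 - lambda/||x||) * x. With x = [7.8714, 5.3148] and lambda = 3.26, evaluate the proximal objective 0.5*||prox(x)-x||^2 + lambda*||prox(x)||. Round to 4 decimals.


Step 1: Compute ||x||.
||x|| = 9.4977
Step 2: Compute scaling factor.
scale = max(0, 1 - 3.26/9.4977) = 0.6568
Step 3: prox(x) = [5.1696, 3.4905]
||prox(x)|| = 6.2377
Step 4: Proximal objective.
0.5*||prox-x||^2 = 5.3138
lambda*||prox|| = 20.3349
Total = 25.6487


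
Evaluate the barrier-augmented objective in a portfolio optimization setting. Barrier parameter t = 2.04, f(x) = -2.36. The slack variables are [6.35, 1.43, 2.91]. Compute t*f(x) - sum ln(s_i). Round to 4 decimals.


Step 1: Compute log-barrier.
ln values: [1.8485, 0.3577, 1.0682]
phi = -(1.8485 + 0.3577 + 1.0682) = -3.2743
Step 2: Compute augmented objective.
t*f(x) = 2.04*-2.36 = -4.8144
Total = -4.8144 - 3.2743 = -8.0887


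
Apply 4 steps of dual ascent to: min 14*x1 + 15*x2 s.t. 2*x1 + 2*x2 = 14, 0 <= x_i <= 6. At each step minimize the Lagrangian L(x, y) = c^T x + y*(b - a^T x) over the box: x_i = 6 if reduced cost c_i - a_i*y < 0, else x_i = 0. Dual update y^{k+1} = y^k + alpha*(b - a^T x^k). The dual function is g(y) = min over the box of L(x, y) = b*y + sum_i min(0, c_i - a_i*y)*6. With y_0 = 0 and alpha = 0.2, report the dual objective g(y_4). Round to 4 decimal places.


Dual ascent for LP: min 14*x1 + 15*x2, 2*x1 + 2*x2 = 14, 0 <= x_i <= 6
Step 1: y^k = 0.0, reduced costs: (14.0, 15.0)
  x^k = (0.0, 0.0), subgradient = b - a^T x = 14.0
  y^{k+1} = 0.0 + 0.2*14.0 = 2.8
Step 2: y^k = 2.8, reduced costs: (8.4, 9.4)
  x^k = (0.0, 0.0), subgradient = b - a^T x = 14.0
  y^{k+1} = 2.8 + 0.2*14.0 = 5.6
Step 3: y^k = 5.6, reduced costs: (2.8, 3.8)
  x^k = (0.0, 0.0), subgradient = b - a^T x = 14.0
  y^{k+1} = 5.6 + 0.2*14.0 = 8.4
Step 4: y^k = 8.4, reduced costs: (-2.8, -1.8)
  x^k = (6.0, 6.0), subgradient = b - a^T x = -10.0
  y^{k+1} = 8.4 + 0.2*-10.0 = 6.4
Dual objective at y_4 = 6.4: reduced costs (1.2, 2.2), box minimizer x = (0.0, 0.0)
g(y_4) = b*y + (c1 - a1*y)*x1 + (c2 - a2*y)*x2 = 14*6.4 + 1.2*0.0 + 2.2*0.0 = 89.6 + 0.0 + 0.0 = 89.6


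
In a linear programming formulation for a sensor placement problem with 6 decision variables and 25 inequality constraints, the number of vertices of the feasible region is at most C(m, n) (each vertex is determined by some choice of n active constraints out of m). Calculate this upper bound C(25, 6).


Each vertex corresponds to some choice of n active constraints out of m, so the number of vertices is at most C(m, n) = m! / (n!(m-n)!).
m = 25, n = 6
Numerator: 25 * 24 * 23 * 22 * 21 * 20
Denominator: 6! = 720
C(25, 6) = 177100


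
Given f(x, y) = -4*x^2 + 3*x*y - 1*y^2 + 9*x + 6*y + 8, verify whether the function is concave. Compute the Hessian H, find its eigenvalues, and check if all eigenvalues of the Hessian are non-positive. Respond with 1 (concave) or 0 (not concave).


The Hessian of f(x,y) = -4*x^2 + 3*x*y - 1*y^2 + 9*x + 6*y + 8 is:
H = [[-8, 3], [3, -2]]
Trace = -8 - 2 = -10
Determinant = -8*-2 - (3)^2 = 7
Discriminant = (-10)^2 - 4*7 = 72.0
Eigenvalues: lambda_1 = -9.2426, lambda_2 = -0.7574
The function is concave.

1


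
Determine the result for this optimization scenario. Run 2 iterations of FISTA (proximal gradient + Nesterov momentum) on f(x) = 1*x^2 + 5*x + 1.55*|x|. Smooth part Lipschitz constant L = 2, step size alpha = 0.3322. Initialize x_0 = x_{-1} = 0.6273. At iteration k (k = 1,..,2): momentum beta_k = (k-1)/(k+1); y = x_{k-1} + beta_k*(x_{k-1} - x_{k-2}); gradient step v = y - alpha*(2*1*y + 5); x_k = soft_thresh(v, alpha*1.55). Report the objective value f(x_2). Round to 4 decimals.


FISTA on f(x) = 1*x^2 + 5*x + 1.55*|x|
L = 2, alpha = 0.3322
Iteration 1: beta = 0.0, y = 0.6273 + 0.0*(0.6273 - 0.6273) = 0.6273
  grad(y) = 6.2546, v = y - alpha*grad = -1.4505
  prox(v) = soft_thresh(-1.4505, 0.5149) = -0.9356
Iteration 2: beta = 0.3333, y = -0.9356 + 0.3333*(-0.9356 - 0.6273) = -1.4565
  grad(y) = 2.087, v = y - alpha*grad = -2.1498
  prox(v) = soft_thresh(-2.1498, 0.5149) = -1.6349
f(x_2) = 1*(-1.6349)^2 + 5*(-1.6349) + 1.55*|-1.6349| = -2.9675


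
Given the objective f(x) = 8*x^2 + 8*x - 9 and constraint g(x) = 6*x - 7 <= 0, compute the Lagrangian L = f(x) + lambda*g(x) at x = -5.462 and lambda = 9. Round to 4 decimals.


Step 1: Evaluate f(x).
f(-5.462) = 8*(-5.462)^2 + 8*(-5.462) - 9 = 185.9716
Step 2: Evaluate g(x).
g(-5.462) = 6*-5.462 - 7 = -39.772
Step 3: Compute Lagrangian.
L = 185.9716 + 9*-39.772 = -171.9764


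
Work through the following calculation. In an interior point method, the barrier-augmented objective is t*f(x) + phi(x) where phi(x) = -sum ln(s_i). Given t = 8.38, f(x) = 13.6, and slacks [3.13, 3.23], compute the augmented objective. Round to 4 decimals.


Step 1: Compute log-barrier.
ln values: [1.141, 1.1725]
phi = -(1.141 + 1.1725) = -2.3135
Step 2: Compute augmented objective.
t*f(x) = 8.38*13.6 = 113.968
Total = 113.968 - 2.3135 = 111.6545


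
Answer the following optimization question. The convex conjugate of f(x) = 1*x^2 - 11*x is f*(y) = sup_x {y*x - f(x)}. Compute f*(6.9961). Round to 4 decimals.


f*(y) = sup_x {y*x - a*x^2 - b*x} = sup_x {(y-b)*x - a*x^2}
FOC: (y - b) - 2a*x = 0 => x* = (y - b)/(2a)
x* = (6.9961 + 11)/(2*1) = 8.9981
f*(6.9961) = (y-b)^2/(4a) = (6.9961 + 11)^2/(4*1)
= 323.8596/4 = 80.9649


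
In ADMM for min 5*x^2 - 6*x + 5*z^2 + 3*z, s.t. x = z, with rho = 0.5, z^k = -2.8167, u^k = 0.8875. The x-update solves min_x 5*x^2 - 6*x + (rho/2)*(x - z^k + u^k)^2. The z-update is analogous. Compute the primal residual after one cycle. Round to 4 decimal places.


ADMM iteration with rho = 0.5, z^k = -2.8167, u^k = 0.8875
Step 1: x-update.
Minimize 5*x^2 - 6*x + (0.5/2)*(x + 2.8167 + 0.8875)^2
FOC: (2*5 + 0.5)*x = 6 + 0.5*(-2.8167 - 0.8875)
x^{k+1} = 0.395
Step 2: z-update.
Minimize 5*z^2 + 3*z + (0.5/2)*(0.395 - z + 0.8875)^2
FOC: (2*5 + 0.5)*z = -3 + 0.5*(0.395 + 0.8875)
z^{k+1} = -0.2246
Step 3: u-update.
u^{k+1} = 0.8875 + 0.395 + 0.2246 = 1.5072
Step 4: Primal residual = |0.395 + 0.2246| = 0.6197


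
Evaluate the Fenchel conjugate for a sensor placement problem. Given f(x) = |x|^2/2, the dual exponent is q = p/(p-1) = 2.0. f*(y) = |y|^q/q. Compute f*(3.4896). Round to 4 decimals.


The conjugate exponent q satisfies 1/p + 1/q = 1.
p = 2, so q = 2/(2 - 1) = 2.0
|y|^q = 3.4896^2.0 = 12.1773
f*(3.4896) = 12.1773 / 2.0 = 6.0887


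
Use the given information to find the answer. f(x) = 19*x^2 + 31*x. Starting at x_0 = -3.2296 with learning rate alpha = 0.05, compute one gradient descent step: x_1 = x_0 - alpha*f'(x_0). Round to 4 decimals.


We compute the gradient at x_0 and apply the update.
f'(x) = 38*x + 31
f'(-3.2296) = 38*-3.2296 + 31 = -91.7248
x_1 = -3.2296 - 0.05*-91.7248 = 1.3566


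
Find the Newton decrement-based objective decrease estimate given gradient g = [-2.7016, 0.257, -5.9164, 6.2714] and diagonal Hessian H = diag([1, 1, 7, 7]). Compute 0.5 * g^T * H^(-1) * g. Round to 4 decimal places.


Step 1: H is diagonal, so H^(-1) * g = [-2.7016, 0.257, -0.8452, 0.8959].
Step 2: g^T H^(-1) g = sum_i g_i^2 / H_ii
  = (-2.7016)^2/1 + (0.257)^2/1 + (-5.9164)^2/7 + (6.2714)^2/7
  = 7.2986 + 0.066 + 5.0005 + 5.6186 = 17.9839
Step 3: Objective decrease = 0.5 * g^T H^(-1) g = 8.9919


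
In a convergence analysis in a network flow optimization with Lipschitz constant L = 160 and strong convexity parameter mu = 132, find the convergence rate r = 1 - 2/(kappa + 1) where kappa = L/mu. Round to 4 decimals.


Step 1: Compute the condition number.
kappa = L/mu = 160/132 = 1.2121
Step 2: Compute the convergence rate.
r = 1 - 2/(kappa + 1) = 1 - 2*mu/(L + mu) = (L - mu)/(L + mu) = 28/292 = 0.0959


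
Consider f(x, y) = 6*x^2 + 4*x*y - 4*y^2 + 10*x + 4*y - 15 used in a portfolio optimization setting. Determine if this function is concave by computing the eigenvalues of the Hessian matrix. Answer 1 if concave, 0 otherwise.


The Hessian of f(x,y) = 6*x^2 + 4*x*y - 4*y^2 + 10*x + 4*y - 15 is:
H = [[12, 4], [4, -8]]
Trace = 12 - 8 = 4
Determinant = 12*-8 - (4)^2 = -112
Discriminant = (4)^2 - 4*-112 = 464.0
Eigenvalues: lambda_1 = -8.7703, lambda_2 = 12.7703
The function is not concave.

0


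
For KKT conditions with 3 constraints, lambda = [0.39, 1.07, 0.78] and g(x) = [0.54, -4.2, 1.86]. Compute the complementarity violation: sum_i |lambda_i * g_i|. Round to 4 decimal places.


KKT complementary slackness check:
lambda_1 * g_1 = 0.39 * 0.54 = 0.2106
lambda_2 * g_2 = 1.07 * -4.2 = -4.494
lambda_3 * g_3 = 0.78 * 1.86 = 1.4508
Total violation = 0.2106 + 4.494 + 1.4508 = 6.1554


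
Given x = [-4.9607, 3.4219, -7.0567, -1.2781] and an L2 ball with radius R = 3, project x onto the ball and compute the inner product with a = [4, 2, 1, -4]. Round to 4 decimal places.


Step 1: Compute ||x|| (intermediates to 6 decimals).
||x|| = sqrt((-4.9607)^2 + 3.4219^2 + (-7.0567)^2 + (-1.2781)^2) = 9.367417
Step 2: Project.
Since ||x|| > R, scale = R/||x|| = 3/9.367417 = 0.320259, proj(x) = scale * x
proj(x) = [-1.588709, 1.095894, -2.259972, -0.409323]
Step 3: Dot product.
a^T * proj(x) = 4*(-1.588709) + 2*1.095894 + 1*(-2.259972) - 4*(-0.409323) = -4.7857


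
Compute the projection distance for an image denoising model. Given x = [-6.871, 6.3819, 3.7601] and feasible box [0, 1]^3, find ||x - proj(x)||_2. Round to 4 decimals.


Project each component onto [0, 1].
clip(-6.871) = 0.0, clip(6.3819) = 1.0, clip(3.7601) = 1.0
Projection = [0.0, 1.0, 1.0]
Squared diffs: [47.2106, 28.9648, 7.6182]
Distance = sqrt(83.7936) = 9.1539


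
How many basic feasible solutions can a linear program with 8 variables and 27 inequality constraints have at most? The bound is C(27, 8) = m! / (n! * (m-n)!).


Each vertex corresponds to some choice of n active constraints out of m, so the number of vertices is at most C(m, n) = m! / (n!(m-n)!).
m = 27, n = 8
Numerator: 27 * 26 * 25 * 24 * 23 * 22 * 21 * 20
Denominator: 8! = 40320
C(27, 8) = 2220075


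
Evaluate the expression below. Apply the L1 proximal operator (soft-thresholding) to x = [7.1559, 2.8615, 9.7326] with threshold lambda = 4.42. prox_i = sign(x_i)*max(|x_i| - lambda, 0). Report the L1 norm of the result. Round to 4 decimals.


Soft-thresholding with lambda = 4.42:
prox(7.1559) = sign(7.1559)*max(|7.1559| - 4.42, 0) = 2.7359
prox(2.8615) = sign(2.8615)*max(|2.8615| - 4.42, 0) = 0.0
prox(9.7326) = sign(9.7326)*max(|9.7326| - 4.42, 0) = 5.3126
prox(x) = [2.7359, 0.0, 5.3126]
||prox(x)||_1 = 2.7359 + 0.0 + 5.3126 = 8.0485


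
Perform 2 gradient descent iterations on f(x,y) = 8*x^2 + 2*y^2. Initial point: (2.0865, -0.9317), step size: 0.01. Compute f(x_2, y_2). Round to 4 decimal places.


Gradient descent on f(x,y) = 8*x^2 + 2*y^2.
Starting point: (2.0865, -0.9317), alpha = 0.01
Step 1: grad_x = 2*8*2.0865 = 33.384, grad_y = 2*2*-0.9317 = -3.7268
  x_1 = 2.0865 - 0.01*33.384 = 1.7527
  y_1 = -0.9317 - 0.01*-3.7268 = -0.8944
Step 2: grad_x = 2*8*1.7527 = 28.0426, grad_y = 2*2*-0.8944 = -3.5777
  x_2 = 1.7527 - 0.01*28.0426 = 1.4722
  y_2 = -0.8944 - 0.01*-3.5777 = -0.8587
f(1.4722, -0.8587) = 8*1.4722^2 + 2*(-0.8587)^2 = 18.8144


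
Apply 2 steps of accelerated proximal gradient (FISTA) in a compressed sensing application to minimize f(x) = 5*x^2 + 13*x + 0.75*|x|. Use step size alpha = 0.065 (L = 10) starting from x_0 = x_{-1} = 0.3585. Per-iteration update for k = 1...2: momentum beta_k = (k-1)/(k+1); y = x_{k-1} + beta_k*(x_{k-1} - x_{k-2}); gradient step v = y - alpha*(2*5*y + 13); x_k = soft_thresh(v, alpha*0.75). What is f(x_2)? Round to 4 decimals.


FISTA on f(x) = 5*x^2 + 13*x + 0.75*|x|
L = 10, alpha = 0.065
Iteration 1: beta = 0.0, y = 0.3585 + 0.0*(0.3585 - 0.3585) = 0.3585
  grad(y) = 16.585, v = y - alpha*grad = -0.7195
  prox(v) = soft_thresh(-0.7195, 0.0488) = -0.6708
Iteration 2: beta = 0.3333, y = -0.6708 + 0.3333*(-0.6708 - 0.3585) = -1.0139
  grad(y) = 2.8613, v = y - alpha*grad = -1.1999
  prox(v) = soft_thresh(-1.1999, 0.0488) = -1.1511
f(x_2) = 5*(-1.1511)^2 + 13*(-1.1511) + 0.75*|-1.1511| = -7.4758


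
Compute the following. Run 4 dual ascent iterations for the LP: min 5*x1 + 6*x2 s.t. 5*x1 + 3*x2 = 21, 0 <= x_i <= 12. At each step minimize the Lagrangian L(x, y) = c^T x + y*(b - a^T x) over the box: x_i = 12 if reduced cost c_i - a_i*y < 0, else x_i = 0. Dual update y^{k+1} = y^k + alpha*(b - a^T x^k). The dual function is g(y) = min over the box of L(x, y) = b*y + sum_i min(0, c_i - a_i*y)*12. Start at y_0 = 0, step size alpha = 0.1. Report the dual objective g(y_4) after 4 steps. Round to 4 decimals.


Dual ascent for LP: min 5*x1 + 6*x2, 5*x1 + 3*x2 = 21, 0 <= x_i <= 12
Step 1: y^k = 0.0, reduced costs: (5.0, 6.0)
  x^k = (0.0, 0.0), subgradient = b - a^T x = 21.0
  y^{k+1} = 0.0 + 0.1*21.0 = 2.1
Step 2: y^k = 2.1, reduced costs: (-5.5, -0.3)
  x^k = (12.0, 12.0), subgradient = b - a^T x = -75.0
  y^{k+1} = 2.1 + 0.1*-75.0 = -5.4
Step 3: y^k = -5.4, reduced costs: (32.0, 22.2)
  x^k = (0.0, 0.0), subgradient = b - a^T x = 21.0
  y^{k+1} = -5.4 + 0.1*21.0 = -3.3
Step 4: y^k = -3.3, reduced costs: (21.5, 15.9)
  x^k = (0.0, 0.0), subgradient = b - a^T x = 21.0
  y^{k+1} = -3.3 + 0.1*21.0 = -1.2
Dual objective at y_4 = -1.2: reduced costs (11.0, 9.6), box minimizer x = (0.0, 0.0)
g(y_4) = b*y + (c1 - a1*y)*x1 + (c2 - a2*y)*x2 = 21*(-1.2) + 11.0*0.0 + 9.6*0.0 = -25.2 + 0.0 + 0.0 = -25.2


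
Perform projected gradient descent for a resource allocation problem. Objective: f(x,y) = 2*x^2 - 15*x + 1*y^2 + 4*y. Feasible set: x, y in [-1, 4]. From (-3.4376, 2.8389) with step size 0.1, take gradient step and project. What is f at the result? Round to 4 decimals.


Step 1: Compute gradient at (-3.4376, 2.8389).
grad_x = 2*2*-3.4376 - 15 = -28.7504
grad_y = 2*1*2.8389 + 4 = 9.6778
Step 2: Gradient step.
x_raw = -3.4376 - 0.1*-28.7504 = -0.5626
y_raw = 2.8389 - 0.1*9.6778 = 1.8711
Step 3: Project onto [-1, 4].
x_proj = clip(-0.5626) = -0.5626
y_proj = clip(1.8711) = 1.8711
Step 4: Evaluate f.
f(-0.5626, 1.8711) = 20.0569


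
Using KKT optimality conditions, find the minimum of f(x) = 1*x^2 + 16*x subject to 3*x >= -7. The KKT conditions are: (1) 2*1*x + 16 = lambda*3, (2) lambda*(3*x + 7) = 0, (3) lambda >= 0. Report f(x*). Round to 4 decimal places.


Step 1: Try lambda = 0 (constraint inactive).
x_unc = -16/(2*1) = -8.0
Check: 3*-8.0 = -24.0 < -7 -- violated!
Step 2: Constraint must be active: 3*x = -7
x* = -7/3 = -2.3333 (rounded; the exact value -7/3 is used below)
lambda = (2*1*(-7/3) + 16)/3 = 3.7778
Step 3: Compute optimal value.
f(x*) = 1*(-7/3)^2 + 16*(-7/3) = -31.8889


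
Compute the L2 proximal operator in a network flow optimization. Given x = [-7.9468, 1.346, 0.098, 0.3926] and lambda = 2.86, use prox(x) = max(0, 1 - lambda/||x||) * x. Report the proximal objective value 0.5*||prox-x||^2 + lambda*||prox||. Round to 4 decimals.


Step 1: Compute ||x||.
||x|| = 8.0701
Step 2: Compute scaling factor.
scale = max(0, 1 - 2.86/8.0701) = 0.6456
Step 3: prox(x) = [-5.1305, 0.869, 0.0633, 0.2535]
||prox(x)|| = 5.2101
Step 4: Proximal objective.
0.5*||prox-x||^2 = 4.0898
lambda*||prox|| = 14.9009
Total = 18.9908


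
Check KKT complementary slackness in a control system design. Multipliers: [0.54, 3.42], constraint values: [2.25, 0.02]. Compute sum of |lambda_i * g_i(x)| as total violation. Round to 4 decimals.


KKT complementary slackness check:
lambda_1 * g_1 = 0.54 * 2.25 = 1.215
lambda_2 * g_2 = 3.42 * 0.02 = 0.0684
Total violation = 1.215 + 0.0684 = 1.2834


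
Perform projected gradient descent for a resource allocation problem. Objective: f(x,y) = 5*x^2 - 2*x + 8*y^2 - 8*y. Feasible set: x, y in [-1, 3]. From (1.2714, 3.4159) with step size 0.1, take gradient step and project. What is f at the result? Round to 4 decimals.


Step 1: Compute gradient at (1.2714, 3.4159).
grad_x = 2*5*1.2714 - 2 = 10.714
grad_y = 2*8*3.4159 - 8 = 46.6544
Step 2: Gradient step.
x_raw = 1.2714 - 0.1*10.714 = 0.2
y_raw = 3.4159 - 0.1*46.6544 = -1.2495
Step 3: Project onto [-1, 3].
x_proj = clip(0.2) = 0.2
y_proj = clip(-1.2495) = -1.0
Step 4: Evaluate f.
f(0.2, -1.0) = 15.8


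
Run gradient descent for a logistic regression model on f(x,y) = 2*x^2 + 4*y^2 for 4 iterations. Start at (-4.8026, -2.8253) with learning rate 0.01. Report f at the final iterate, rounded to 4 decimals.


Gradient descent on f(x,y) = 2*x^2 + 4*y^2.
Starting point: (-4.8026, -2.8253), alpha = 0.01
Step 1: grad_x = 2*2*-4.8026 = -19.2104, grad_y = 2*4*-2.8253 = -22.6024
  x_1 = -4.8026 - 0.01*-19.2104 = -4.6105
  y_1 = -2.8253 - 0.01*-22.6024 = -2.5993
Step 2: grad_x = 2*2*-4.6105 = -18.442, grad_y = 2*4*-2.5993 = -20.7942
  x_2 = -4.6105 - 0.01*-18.442 = -4.4261
  y_2 = -2.5993 - 0.01*-20.7942 = -2.3913
Step 3: grad_x = 2*2*-4.4261 = -17.7043, grad_y = 2*4*-2.3913 = -19.1307
  x_3 = -4.4261 - 0.01*-17.7043 = -4.249
  y_3 = -2.3913 - 0.01*-19.1307 = -2.2
Step 4: grad_x = 2*2*-4.249 = -16.9961, grad_y = 2*4*-2.2 = -17.6002
  x_4 = -4.249 - 0.01*-16.9961 = -4.0791
  y_4 = -2.2 - 0.01*-17.6002 = -2.024
f(-4.0791, -2.024) = 2*(-4.0791)^2 + 4*(-2.024)^2 = 49.6644


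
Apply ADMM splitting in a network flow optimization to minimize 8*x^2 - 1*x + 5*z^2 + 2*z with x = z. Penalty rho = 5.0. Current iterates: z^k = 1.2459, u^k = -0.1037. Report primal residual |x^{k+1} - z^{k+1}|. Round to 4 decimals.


ADMM iteration with rho = 5.0, z^k = 1.2459, u^k = -0.1037
Step 1: x-update.
Minimize 8*x^2 - 1*x + (5.0/2)*(x - 1.2459 - 0.1037)^2
FOC: (2*8 + 5.0)*x = 1 + 5.0*(1.2459 + 0.1037)
x^{k+1} = 0.369
Step 2: z-update.
Minimize 5*z^2 + 2*z + (5.0/2)*(0.369 - z - 0.1037)^2
FOC: (2*5 + 5.0)*z = -2 + 5.0*(0.369 - 0.1037)
z^{k+1} = -0.0449
Step 3: u-update.
u^{k+1} = -0.1037 + 0.369 + 0.0449 = 0.3102
Step 4: Primal residual = |0.369 + 0.0449| = 0.4139


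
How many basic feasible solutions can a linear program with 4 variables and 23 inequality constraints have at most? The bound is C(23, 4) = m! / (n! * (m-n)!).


Each vertex corresponds to some choice of n active constraints out of m, so the number of vertices is at most C(m, n) = m! / (n!(m-n)!).
m = 23, n = 4
Numerator: 23 * 22 * 21 * 20
Denominator: 4! = 24
C(23, 4) = 8855


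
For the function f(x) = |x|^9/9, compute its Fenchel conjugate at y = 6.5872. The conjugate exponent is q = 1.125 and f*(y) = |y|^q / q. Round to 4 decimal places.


The conjugate exponent q satisfies 1/p + 1/q = 1.
p = 9, so q = 9/(9 - 1) = 1.125
|y|^q = 6.5872^1.125 = 8.3376
f*(6.5872) = 8.3376 / 1.125 = 7.4112


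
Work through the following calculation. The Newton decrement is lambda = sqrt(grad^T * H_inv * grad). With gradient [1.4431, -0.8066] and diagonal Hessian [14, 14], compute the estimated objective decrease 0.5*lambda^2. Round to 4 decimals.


Step 1: H is diagonal, so H^(-1) * g = [0.1031, -0.0576].
Step 2: g^T H^(-1) g = sum_i g_i^2 / H_ii
  = (1.4431)^2/14 + (-0.8066)^2/14
  = 0.1488 + 0.0465 = 0.1952
Step 3: Objective decrease = 0.5 * g^T H^(-1) g = 0.0976


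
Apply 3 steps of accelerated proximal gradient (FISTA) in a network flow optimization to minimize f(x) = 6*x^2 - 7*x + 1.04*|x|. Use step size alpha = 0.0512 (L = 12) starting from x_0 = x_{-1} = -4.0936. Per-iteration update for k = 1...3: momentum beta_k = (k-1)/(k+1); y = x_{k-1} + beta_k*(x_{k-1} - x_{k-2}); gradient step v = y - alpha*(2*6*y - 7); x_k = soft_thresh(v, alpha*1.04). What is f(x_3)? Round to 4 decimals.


FISTA on f(x) = 6*x^2 - 7*x + 1.04*|x|
L = 12, alpha = 0.0512
Iteration 1: beta = 0.0, y = -4.0936 + 0.0*(-4.0936 + 4.0936) = -4.0936
  grad(y) = -56.1232, v = y - alpha*grad = -1.2201
  prox(v) = soft_thresh(-1.2201, 0.0532) = -1.1668
Iteration 2: beta = 0.3333, y = -1.1668 + 0.3333*(-1.1668 + 4.0936) = -0.1913
  grad(y) = -9.2951, v = y - alpha*grad = 0.2847
  prox(v) = soft_thresh(0.2847, 0.0532) = 0.2314
Iteration 3: beta = 0.5, y = 0.2314 + 0.5*(0.2314 + 1.1668) = 0.9305
  grad(y) = 4.1663, v = y - alpha*grad = 0.7172
  prox(v) = soft_thresh(0.7172, 0.0532) = 0.664
f(x_3) = 6*0.664^2 - 7*0.664 + 1.04*|0.664| = -1.3121


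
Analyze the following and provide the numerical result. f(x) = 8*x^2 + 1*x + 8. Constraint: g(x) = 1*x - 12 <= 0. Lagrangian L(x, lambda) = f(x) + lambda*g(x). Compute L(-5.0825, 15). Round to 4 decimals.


Step 1: Evaluate f(x).
f(-5.0825) = 8*(-5.0825)^2 + 1*(-5.0825) + 8 = 209.572
Step 2: Evaluate g(x).
g(-5.0825) = 1*-5.0825 - 12 = -17.0825
Step 3: Compute Lagrangian.
L = 209.572 + 15*-17.0825 = -46.6656


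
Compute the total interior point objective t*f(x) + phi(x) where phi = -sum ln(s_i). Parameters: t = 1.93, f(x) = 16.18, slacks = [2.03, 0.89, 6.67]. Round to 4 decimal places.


Step 1: Compute log-barrier.
ln values: [0.708, -0.1165, 1.8976]
phi = -(0.708 - 0.1165 + 1.8976) = -2.4891
Step 2: Compute augmented objective.
t*f(x) = 1.93*16.18 = 31.2274
Total = 31.2274 - 2.4891 = 28.7383


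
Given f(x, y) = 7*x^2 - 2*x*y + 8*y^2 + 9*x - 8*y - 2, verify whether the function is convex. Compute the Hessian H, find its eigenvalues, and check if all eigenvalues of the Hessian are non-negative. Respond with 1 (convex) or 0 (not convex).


The Hessian of f(x,y) = 7*x^2 - 2*x*y + 8*y^2 + 9*x - 8*y - 2 is:
H = [[14, -2], [-2, 16]]
Trace = 14 + 16 = 30
Determinant = 14*16 - (-2)^2 = 220
Discriminant = (30)^2 - 4*220 = 20.0
Eigenvalues: lambda_1 = 12.7639, lambda_2 = 17.2361
The function is convex.

1


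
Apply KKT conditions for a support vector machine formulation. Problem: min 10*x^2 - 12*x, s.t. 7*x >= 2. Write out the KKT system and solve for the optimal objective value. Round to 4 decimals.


Step 1: Try lambda = 0 (constraint inactive).
Stationarity: 2*10*x - 12 = 0
x* = 12/(2*10) = 0.6
Check constraint: 7*0.6 = 4.2 >= 2 -- satisfied.
Step 2: Compute optimal value.
f(x*) = 10*0.6^2 - 12*0.6 = -3.6


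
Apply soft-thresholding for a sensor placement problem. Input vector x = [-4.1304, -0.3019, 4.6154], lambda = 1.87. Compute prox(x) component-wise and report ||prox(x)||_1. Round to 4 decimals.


Soft-thresholding with lambda = 1.87:
prox(-4.1304) = sign(-4.1304)*max(|-4.1304| - 1.87, 0) = -2.2604
prox(-0.3019) = sign(-0.3019)*max(|-0.3019| - 1.87, 0) = 0.0
prox(4.6154) = sign(4.6154)*max(|4.6154| - 1.87, 0) = 2.7454
prox(x) = [-2.2604, 0.0, 2.7454]
||prox(x)||_1 = 2.2604 + 0.0 + 2.7454 = 5.0058


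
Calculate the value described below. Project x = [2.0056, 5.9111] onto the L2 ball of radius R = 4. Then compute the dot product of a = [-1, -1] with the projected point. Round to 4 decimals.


Step 1: Compute ||x|| (intermediates to 6 decimals).
||x|| = sqrt(2.0056^2 + 5.9111^2) = 6.242078
Step 2: Project.
Since ||x|| > R, scale = R/||x|| = 4/6.242078 = 0.640812, proj(x) = scale * x
proj(x) = [1.285213, 3.787904]
Step 3: Dot product.
a^T * proj(x) = -1*1.285213 - 1*3.787904 = -5.0731


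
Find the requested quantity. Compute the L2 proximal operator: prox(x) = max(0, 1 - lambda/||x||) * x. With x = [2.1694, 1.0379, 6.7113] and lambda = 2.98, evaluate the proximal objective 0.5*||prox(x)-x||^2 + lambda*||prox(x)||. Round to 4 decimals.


Step 1: Compute ||x||.
||x|| = 7.1292
Step 2: Compute scaling factor.
scale = max(0, 1 - 2.98/7.1292) = 0.582
Step 3: prox(x) = [1.2626, 0.6041, 3.906]
||prox(x)|| = 4.1492
Step 4: Proximal objective.
0.5*||prox-x||^2 = 4.4402
lambda*||prox|| = 12.3646
Total = 16.8047


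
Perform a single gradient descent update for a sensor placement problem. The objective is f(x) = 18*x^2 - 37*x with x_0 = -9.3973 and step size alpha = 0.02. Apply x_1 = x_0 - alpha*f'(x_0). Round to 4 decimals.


We compute the gradient at x_0 and apply the update.
f'(x) = 36*x - 37
f'(-9.3973) = 36*-9.3973 - 37 = -375.3028
x_1 = -9.3973 - 0.02*-375.3028 = -1.8912
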